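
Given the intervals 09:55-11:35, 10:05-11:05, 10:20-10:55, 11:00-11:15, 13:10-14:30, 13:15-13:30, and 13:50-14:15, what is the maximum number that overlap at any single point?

At 10:20, 3 of the intervals are simultaneously active.
No point has more.

3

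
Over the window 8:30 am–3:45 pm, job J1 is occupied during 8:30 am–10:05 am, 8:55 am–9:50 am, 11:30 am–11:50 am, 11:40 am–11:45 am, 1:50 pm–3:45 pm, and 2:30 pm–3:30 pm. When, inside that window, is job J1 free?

10:05 am–11:30 am, 11:50 am–1:50 pm

The merged coverage is 8:30 am–10:05 am, 11:30 am–11:50 am, 1:50 pm–3:45 pm.
Gaps within 8:30 am–3:45 pm: 10:05 am–11:30 am, 11:50 am–1:50 pm.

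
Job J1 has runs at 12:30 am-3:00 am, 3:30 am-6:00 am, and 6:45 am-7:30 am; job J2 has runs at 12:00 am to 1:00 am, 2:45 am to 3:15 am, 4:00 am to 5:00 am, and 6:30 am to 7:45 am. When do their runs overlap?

12:30 am-3:00 am overlaps B on 12:30 am-1:00 am, 2:45 am-3:00 am.
3:30 am-6:00 am overlaps B on 4:00 am-5:00 am.
6:45 am-7:30 am overlaps B on 6:45 am-7:30 am.

12:30 am-1:00 am, 2:45 am-3:00 am, 4:00 am-5:00 am, 6:45 am-7:30 am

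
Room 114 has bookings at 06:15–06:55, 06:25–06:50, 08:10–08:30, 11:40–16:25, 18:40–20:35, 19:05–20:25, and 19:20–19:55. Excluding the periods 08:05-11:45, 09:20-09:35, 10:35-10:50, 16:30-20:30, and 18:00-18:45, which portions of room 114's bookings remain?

A, merged: 06:15–06:55, 08:10–08:30, 11:40–16:25, 18:40–20:35.
B, merged: 08:05–11:45, 16:30–20:30.
06:15–06:55: no B overlap → unchanged.
08:10–08:30: fully covered by B → removed.
11:40–16:25 minus B → 11:45–16:25.
18:40–20:35 minus B → 20:30–20:35.

06:15–06:55, 11:45–16:25, 20:30–20:35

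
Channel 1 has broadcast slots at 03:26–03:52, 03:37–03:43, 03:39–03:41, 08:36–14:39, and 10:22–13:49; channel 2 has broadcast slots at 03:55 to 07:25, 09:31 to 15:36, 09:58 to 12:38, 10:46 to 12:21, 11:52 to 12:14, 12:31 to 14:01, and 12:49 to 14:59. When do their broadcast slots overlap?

09:31–14:39

First set merges to 03:26–03:52, 08:36–14:39.
Second set merges to 03:55–07:25, 09:31–15:36.
03:26–03:52 falls entirely outside B.
08:36–14:39 overlaps B on 09:31–14:39.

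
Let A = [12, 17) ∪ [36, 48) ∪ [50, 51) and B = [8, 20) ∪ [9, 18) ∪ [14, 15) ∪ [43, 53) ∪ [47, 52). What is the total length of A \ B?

Merge the second list: [8, 20), [43, 53).
A \ B = [36, 43).
Total: 7.

7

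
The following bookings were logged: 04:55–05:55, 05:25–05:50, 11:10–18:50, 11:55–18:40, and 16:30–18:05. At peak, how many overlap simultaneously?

Walk the sorted start/end points keeping a running depth.
The depth first hits 3 at 16:30.

3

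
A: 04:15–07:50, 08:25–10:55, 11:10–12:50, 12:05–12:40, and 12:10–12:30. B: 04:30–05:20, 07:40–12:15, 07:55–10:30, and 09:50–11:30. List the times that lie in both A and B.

04:30-05:20, 07:40-07:50, 08:25-10:55, 11:10-12:15

First set merges to 04:15-07:50, 08:25-10:55, 11:10-12:50.
Second set merges to 04:30-05:20, 07:40-12:15.
04:15-07:50 meets the second set on 04:30-05:20, 07:40-07:50.
08:25-10:55 meets the second set on 08:25-10:55.
11:10-12:50 meets the second set on 11:10-12:15.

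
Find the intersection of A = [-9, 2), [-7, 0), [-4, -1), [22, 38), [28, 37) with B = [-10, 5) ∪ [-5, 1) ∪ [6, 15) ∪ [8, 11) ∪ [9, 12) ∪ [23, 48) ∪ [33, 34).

[-9, 2) ∪ [23, 38)

A, merged: [-9, 2), [22, 38).
B, merged: [-10, 5), [6, 15), [23, 48).
[-9, 2) ∩ B → [-9, 2).
[22, 38) ∩ B → [23, 38).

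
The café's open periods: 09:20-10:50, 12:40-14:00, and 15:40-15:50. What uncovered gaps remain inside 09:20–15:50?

After merging, the occupied span is 09:20–10:50, 12:40–14:00, 15:40–15:50.
Gaps within 09:20–15:50: 10:50–12:40, 14:00–15:40.

10:50–12:40, 14:00–15:40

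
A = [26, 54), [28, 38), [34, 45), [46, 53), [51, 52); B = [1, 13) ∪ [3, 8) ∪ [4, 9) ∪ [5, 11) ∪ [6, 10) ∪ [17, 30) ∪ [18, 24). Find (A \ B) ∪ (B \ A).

[1, 13) ∪ [17, 26) ∪ [30, 54)

Merge the first list: [26, 54).
Merge the second list: [1, 13), [17, 30).
A \ B = [30, 54).
B \ A = [1, 13), [17, 26).
Union of the two gives the symmetric difference.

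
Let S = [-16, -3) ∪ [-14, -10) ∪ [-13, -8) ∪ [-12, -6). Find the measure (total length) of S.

13

Merged: [-16, -3).
Length: 13.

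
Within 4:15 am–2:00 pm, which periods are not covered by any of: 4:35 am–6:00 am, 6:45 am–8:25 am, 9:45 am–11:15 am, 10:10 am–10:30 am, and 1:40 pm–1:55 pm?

4:15 am–4:35 am, 6:00 am–6:45 am, 8:25 am–9:45 am, 11:15 am–1:40 pm, 1:55 pm–2:00 pm

After merging, the occupied span is 4:35 am–6:00 am, 6:45 am–8:25 am, 9:45 am–11:15 am, 1:40 pm–1:55 pm.
Gaps within 4:15 am–2:00 pm: 4:15 am–4:35 am, 6:00 am–6:45 am, 8:25 am–9:45 am, 11:15 am–1:40 pm, 1:55 pm–2:00 pm.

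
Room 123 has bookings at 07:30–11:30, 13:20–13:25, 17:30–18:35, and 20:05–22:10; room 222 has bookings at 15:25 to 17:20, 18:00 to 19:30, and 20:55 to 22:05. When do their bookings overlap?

07:30-11:30 meets no B interval.
13:20-13:25 meets no B interval.
17:30-18:35 ∩ B → 18:00-18:35.
20:05-22:10 ∩ B → 20:55-22:05.

18:00-18:35, 20:55-22:05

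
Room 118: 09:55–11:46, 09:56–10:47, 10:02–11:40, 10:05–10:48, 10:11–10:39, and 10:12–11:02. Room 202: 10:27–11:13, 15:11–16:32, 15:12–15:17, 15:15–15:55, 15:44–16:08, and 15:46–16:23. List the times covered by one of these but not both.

09:55–10:27, 11:13–11:46, 15:11–16:32

First set merges to 09:55–11:46.
Second set merges to 10:27–11:13, 15:11–16:32.
A \ B = 09:55–10:27, 11:13–11:46.
B \ A = 15:11–16:32.
Union of the two gives the symmetric difference.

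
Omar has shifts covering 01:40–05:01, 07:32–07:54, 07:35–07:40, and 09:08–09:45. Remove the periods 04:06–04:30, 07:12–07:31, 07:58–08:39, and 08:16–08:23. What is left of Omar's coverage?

First set merges to 01:40–05:01, 07:32–07:54, 09:08–09:45.
Second set merges to 04:06–04:30, 07:12–07:31, 07:58–08:39.
01:40–05:01 minus B → 01:40–04:06, 04:30–05:01.
07:32–07:54: no B overlap → unchanged.
09:08–09:45: no B overlap → unchanged.

01:40–04:06, 04:30–05:01, 07:32–07:54, 09:08–09:45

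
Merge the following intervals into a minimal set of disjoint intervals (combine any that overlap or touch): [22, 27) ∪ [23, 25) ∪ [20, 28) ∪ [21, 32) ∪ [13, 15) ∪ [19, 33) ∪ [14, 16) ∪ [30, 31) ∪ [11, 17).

Sort by start: [11, 17), [13, 15), [14, 16), [19, 33), [20, 28), [21, 32), [22, 27), [23, 25), [30, 31).
[13, 15) overlaps/touches [11, 17) → extend to [11, 17).
[14, 16) overlaps/touches [11, 17) → extend to [11, 17).
[19, 33) is disjoint → start new block.
[20, 28) overlaps/touches [19, 33) → extend to [19, 33).
[21, 32) overlaps/touches [19, 33) → extend to [19, 33).
[22, 27) overlaps/touches [19, 33) → extend to [19, 33).
[23, 25) overlaps/touches [19, 33) → extend to [19, 33).
[30, 31) overlaps/touches [19, 33) → extend to [19, 33).

[11, 17) ∪ [19, 33)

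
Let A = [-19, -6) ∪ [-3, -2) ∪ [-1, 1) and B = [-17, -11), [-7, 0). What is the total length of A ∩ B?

9

A ∩ B = [-17, -11), [-7, -6), [-3, -2), [-1, 0).
Total: 6 + 1 + 1 + 1 = 9.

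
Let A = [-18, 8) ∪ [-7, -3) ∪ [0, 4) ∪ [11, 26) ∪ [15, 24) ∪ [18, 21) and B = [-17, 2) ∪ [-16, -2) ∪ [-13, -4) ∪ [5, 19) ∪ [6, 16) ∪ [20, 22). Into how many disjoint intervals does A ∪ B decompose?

1

First set merges to [-18, 8), [11, 26).
Second set merges to [-17, 2), [5, 19), [20, 22).
A ∪ B = [-18, 26).
That is 1 disjoint piece.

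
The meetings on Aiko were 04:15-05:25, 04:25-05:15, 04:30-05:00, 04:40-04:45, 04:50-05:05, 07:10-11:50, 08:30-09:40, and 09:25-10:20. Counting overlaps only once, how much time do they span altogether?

5 h 50 min

Merged: 04:15–05:25, 07:10–11:50.
Lengths: 1 h 10 min + 4 h 40 min = 5 h 50 min.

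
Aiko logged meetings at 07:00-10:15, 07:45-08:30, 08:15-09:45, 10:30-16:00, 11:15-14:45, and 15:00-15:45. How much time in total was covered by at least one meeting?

8 h 45 min

Merged: 07:00–10:15, 10:30–16:00.
Lengths: 3 h 15 min + 5 h 30 min = 8 h 45 min.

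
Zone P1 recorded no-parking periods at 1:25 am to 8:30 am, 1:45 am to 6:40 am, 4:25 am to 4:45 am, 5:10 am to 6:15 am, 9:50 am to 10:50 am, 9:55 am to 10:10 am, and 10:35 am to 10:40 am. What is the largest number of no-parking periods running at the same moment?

3

Walk the sorted start/end points keeping a running depth.
The depth first hits 3 at 4:25 am.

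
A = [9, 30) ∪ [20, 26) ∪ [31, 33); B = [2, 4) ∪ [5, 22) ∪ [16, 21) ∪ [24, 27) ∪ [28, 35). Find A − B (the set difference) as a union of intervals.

Merge the first list: [9, 30), [31, 33).
Merge the second list: [2, 4), [5, 22), [24, 27), [28, 35).
[9, 30) minus B → [22, 24), [27, 28).
[31, 33): fully covered by B → removed.

[22, 24) ∪ [27, 28)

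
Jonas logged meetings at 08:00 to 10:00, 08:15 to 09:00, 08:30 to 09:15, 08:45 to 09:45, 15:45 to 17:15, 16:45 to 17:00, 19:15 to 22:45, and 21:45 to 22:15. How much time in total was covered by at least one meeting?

Merged: 08:00-10:00, 15:45-17:15, 19:15-22:45.
Lengths: 2 h + 1 h 30 min + 3 h 30 min = 7 h.

7 h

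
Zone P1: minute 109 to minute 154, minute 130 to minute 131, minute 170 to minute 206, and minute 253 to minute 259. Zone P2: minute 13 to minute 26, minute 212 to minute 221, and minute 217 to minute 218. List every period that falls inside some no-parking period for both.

none

First set merges to minute 109 to minute 154, minute 170 to minute 206, minute 253 to minute 259.
Second set merges to minute 13 to minute 26, minute 212 to minute 221.
minute 109 to minute 154 meets no B interval.
minute 170 to minute 206 meets no B interval.
minute 253 to minute 259 meets no B interval.
No overlap.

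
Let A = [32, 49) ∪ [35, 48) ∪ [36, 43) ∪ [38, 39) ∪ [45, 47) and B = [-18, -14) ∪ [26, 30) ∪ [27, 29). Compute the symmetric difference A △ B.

Merge the first list: [32, 49).
Merge the second list: [-18, -14), [26, 30).
Only in the first: [32, 49).
Only in the second: [-18, -14), [26, 30).
Together these are the periods covered by exactly one.

[-18, -14) ∪ [26, 30) ∪ [32, 49)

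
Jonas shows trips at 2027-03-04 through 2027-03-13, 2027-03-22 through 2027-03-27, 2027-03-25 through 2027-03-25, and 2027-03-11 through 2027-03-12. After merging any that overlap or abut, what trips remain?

2027-03-04 through 2027-03-13, 2027-03-22 through 2027-03-27

Sort by start: 2027-03-04 through 2027-03-13, 2027-03-11 through 2027-03-12, 2027-03-22 through 2027-03-27, 2027-03-25 through 2027-03-25.
2027-03-11 through 2027-03-12 overlaps/touches 2027-03-04 through 2027-03-13 → extend to 2027-03-04 through 2027-03-13.
2027-03-22 through 2027-03-27 is disjoint → start new block.
2027-03-25 through 2027-03-25 overlaps/touches 2027-03-22 through 2027-03-27 → extend to 2027-03-22 through 2027-03-27.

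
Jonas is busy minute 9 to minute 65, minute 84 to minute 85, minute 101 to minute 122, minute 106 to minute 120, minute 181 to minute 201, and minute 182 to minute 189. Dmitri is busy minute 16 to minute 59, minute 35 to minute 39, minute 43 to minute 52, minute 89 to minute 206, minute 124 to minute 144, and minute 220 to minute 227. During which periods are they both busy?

minute 16 to minute 59, minute 101 to minute 122, minute 181 to minute 201

First set merges to minute 9 to minute 65, minute 84 to minute 85, minute 101 to minute 122, minute 181 to minute 201.
Second set merges to minute 16 to minute 59, minute 89 to minute 206, minute 220 to minute 227.
minute 9 to minute 65 overlaps B on minute 16 to minute 59.
minute 84 to minute 85 falls entirely outside B.
minute 101 to minute 122 overlaps B on minute 101 to minute 122.
minute 181 to minute 201 overlaps B on minute 181 to minute 201.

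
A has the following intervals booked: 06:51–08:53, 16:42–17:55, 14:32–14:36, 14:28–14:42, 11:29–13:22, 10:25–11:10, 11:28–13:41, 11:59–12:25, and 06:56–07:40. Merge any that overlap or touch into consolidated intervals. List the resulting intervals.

06:51–08:53, 10:25–11:10, 11:28–13:41, 14:28–14:42, 16:42–17:55

Sort by start: 06:51–08:53, 06:56–07:40, 10:25–11:10, 11:28–13:41, 11:29–13:22, 11:59–12:25, 14:28–14:42, 14:32–14:36, 16:42–17:55.
06:56–07:40 overlaps/touches 06:51–08:53 → extend to 06:51–08:53.
10:25–11:10 is disjoint → start new block.
11:28–13:41 is disjoint → start new block.
11:29–13:22 overlaps/touches 11:28–13:41 → extend to 11:28–13:41.
11:59–12:25 overlaps/touches 11:28–13:41 → extend to 11:28–13:41.
14:28–14:42 is disjoint → start new block.
14:32–14:36 overlaps/touches 14:28–14:42 → extend to 14:28–14:42.
16:42–17:55 is disjoint → start new block.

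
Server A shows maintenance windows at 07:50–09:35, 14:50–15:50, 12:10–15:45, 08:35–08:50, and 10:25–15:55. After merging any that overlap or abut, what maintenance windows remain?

Sort by start: 07:50-09:35, 08:35-08:50, 10:25-15:55, 12:10-15:45, 14:50-15:50.
08:35-08:50 overlaps/touches 07:50-09:35 → extend to 07:50-09:35.
10:25-15:55 is disjoint → start new block.
12:10-15:45 overlaps/touches 10:25-15:55 → extend to 10:25-15:55.
14:50-15:50 overlaps/touches 10:25-15:55 → extend to 10:25-15:55.

07:50-09:35, 10:25-15:55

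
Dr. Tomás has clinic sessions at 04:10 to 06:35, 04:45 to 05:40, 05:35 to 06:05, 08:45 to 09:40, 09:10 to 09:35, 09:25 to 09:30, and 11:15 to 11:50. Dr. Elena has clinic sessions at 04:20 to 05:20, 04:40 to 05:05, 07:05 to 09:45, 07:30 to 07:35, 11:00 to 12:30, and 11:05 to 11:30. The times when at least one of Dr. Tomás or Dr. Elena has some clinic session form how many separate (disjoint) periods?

3

A, merged: 04:10–06:35, 08:45–09:40, 11:15–11:50.
B, merged: 04:20–05:20, 07:05–09:45, 11:00–12:30.
A ∪ B = 04:10–06:35, 07:05–09:45, 11:00–12:30.
That is 3 disjoint pieces.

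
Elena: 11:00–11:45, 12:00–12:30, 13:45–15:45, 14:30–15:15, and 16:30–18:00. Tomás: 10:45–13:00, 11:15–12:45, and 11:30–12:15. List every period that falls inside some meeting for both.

11:00–11:45, 12:00–12:30

A, merged: 11:00–11:45, 12:00–12:30, 13:45–15:45, 16:30–18:00.
B, merged: 10:45–13:00.
11:00–11:45 meets the second set on 11:00–11:45.
12:00–12:30 meets the second set on 12:00–12:30.
13:45–15:45: no overlap with the second set.
16:30–18:00: no overlap with the second set.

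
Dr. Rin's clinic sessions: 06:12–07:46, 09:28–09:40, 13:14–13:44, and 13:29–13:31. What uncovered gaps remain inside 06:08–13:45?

Covered (merged): 06:12-07:46, 09:28-09:40, 13:14-13:44.
Gaps within 06:08-13:45: 06:08-06:12, 07:46-09:28, 09:40-13:14, 13:44-13:45.

06:08-06:12, 07:46-09:28, 09:40-13:14, 13:44-13:45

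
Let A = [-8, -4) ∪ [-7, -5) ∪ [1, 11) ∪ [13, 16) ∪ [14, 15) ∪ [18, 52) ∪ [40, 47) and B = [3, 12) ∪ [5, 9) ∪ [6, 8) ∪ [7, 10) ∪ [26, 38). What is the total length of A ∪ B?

52

A, merged: [-8, -4), [1, 11), [13, 16), [18, 52).
B, merged: [3, 12), [26, 38).
A ∪ B = [-8, -4), [1, 12), [13, 16), [18, 52).
Total: 4 + 11 + 3 + 34 = 52.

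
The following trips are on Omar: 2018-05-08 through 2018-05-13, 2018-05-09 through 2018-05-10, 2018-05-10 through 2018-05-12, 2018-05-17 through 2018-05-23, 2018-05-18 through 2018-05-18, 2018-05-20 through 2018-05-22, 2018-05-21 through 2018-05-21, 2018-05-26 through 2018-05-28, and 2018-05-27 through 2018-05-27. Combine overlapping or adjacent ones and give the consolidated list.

2018-05-08 through 2018-05-13, 2018-05-17 through 2018-05-23, 2018-05-26 through 2018-05-28

2018-05-09 through 2018-05-10 overlaps/touches 2018-05-08 through 2018-05-13 → extend to 2018-05-08 through 2018-05-13.
2018-05-10 through 2018-05-12 overlaps/touches 2018-05-08 through 2018-05-13 → extend to 2018-05-08 through 2018-05-13.
2018-05-17 through 2018-05-23 is disjoint → start new block.
2018-05-18 through 2018-05-18 overlaps/touches 2018-05-17 through 2018-05-23 → extend to 2018-05-17 through 2018-05-23.
2018-05-20 through 2018-05-22 overlaps/touches 2018-05-17 through 2018-05-23 → extend to 2018-05-17 through 2018-05-23.
2018-05-21 through 2018-05-21 overlaps/touches 2018-05-17 through 2018-05-23 → extend to 2018-05-17 through 2018-05-23.
2018-05-26 through 2018-05-28 is disjoint → start new block.
2018-05-27 through 2018-05-27 overlaps/touches 2018-05-26 through 2018-05-28 → extend to 2018-05-26 through 2018-05-28.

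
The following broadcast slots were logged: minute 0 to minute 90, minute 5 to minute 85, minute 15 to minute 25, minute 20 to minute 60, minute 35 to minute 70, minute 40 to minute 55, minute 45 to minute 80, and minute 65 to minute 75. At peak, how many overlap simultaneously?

Sweep endpoints in order; track running count of active intervals.
Peak of 6 reached at minute 45.

6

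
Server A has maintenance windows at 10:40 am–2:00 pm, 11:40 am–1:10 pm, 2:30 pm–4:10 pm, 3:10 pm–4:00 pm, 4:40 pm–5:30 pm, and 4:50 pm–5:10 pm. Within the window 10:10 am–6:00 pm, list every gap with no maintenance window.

Covered (merged): 10:40 am-2:00 pm, 2:30 pm-4:10 pm, 4:40 pm-5:30 pm.
Gaps within 10:10 am-6:00 pm: 10:10 am-10:40 am, 2:00 pm-2:30 pm, 4:10 pm-4:40 pm, 5:30 pm-6:00 pm.

10:10 am-10:40 am, 2:00 pm-2:30 pm, 4:10 pm-4:40 pm, 5:30 pm-6:00 pm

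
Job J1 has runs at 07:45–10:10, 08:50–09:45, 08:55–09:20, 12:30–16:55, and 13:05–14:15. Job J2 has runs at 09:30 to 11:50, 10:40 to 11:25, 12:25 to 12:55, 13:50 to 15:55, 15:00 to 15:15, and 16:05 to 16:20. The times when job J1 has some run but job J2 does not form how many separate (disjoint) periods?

A, merged: 07:45-10:10, 12:30-16:55.
B, merged: 09:30-11:50, 12:25-12:55, 13:50-15:55, 16:05-16:20.
A \ B = 07:45-09:30, 12:55-13:50, 15:55-16:05, 16:20-16:55.
That is 4 disjoint pieces.

4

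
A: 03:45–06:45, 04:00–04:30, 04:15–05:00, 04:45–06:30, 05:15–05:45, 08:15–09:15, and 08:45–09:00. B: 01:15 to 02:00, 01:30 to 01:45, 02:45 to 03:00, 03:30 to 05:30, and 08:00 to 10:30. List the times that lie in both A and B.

03:45–05:30, 08:15–09:15

A, merged: 03:45–06:45, 08:15–09:15.
B, merged: 01:15–02:00, 02:45–03:00, 03:30–05:30, 08:00–10:30.
03:45–06:45 ∩ B → 03:45–05:30.
08:15–09:15 ∩ B → 08:15–09:15.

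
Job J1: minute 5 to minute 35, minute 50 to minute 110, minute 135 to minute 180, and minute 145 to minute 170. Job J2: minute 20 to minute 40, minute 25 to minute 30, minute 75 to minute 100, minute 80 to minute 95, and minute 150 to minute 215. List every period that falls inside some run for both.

minute 20 to minute 35, minute 75 to minute 100, minute 150 to minute 180

A, merged: minute 5 to minute 35, minute 50 to minute 110, minute 135 to minute 180.
B, merged: minute 20 to minute 40, minute 75 to minute 100, minute 150 to minute 215.
minute 5 to minute 35 overlaps B on minute 20 to minute 35.
minute 50 to minute 110 overlaps B on minute 75 to minute 100.
minute 135 to minute 180 overlaps B on minute 150 to minute 180.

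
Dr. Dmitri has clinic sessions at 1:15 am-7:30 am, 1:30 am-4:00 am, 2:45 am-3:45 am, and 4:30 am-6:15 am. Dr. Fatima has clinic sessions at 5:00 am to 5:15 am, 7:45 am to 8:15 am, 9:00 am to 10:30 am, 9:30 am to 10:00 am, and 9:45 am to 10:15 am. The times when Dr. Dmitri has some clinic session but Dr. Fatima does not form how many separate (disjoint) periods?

2

Merge the first list: 1:15 am–7:30 am.
Merge the second list: 5:00 am–5:15 am, 7:45 am–8:15 am, 9:00 am–10:30 am.
A \ B = 1:15 am–5:00 am, 5:15 am–7:30 am.
That is 2 disjoint pieces.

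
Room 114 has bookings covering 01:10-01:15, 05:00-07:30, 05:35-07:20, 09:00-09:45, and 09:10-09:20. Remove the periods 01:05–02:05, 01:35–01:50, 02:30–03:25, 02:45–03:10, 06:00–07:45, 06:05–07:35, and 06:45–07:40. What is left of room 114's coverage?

First set merges to 01:10–01:15, 05:00–07:30, 09:00–09:45.
Second set merges to 01:05–02:05, 02:30–03:25, 06:00–07:45.
01:10–01:15 lies entirely inside B → drops out.
05:00–07:30 with B removed leaves 05:00–06:00.
09:00–09:45 is untouched.

05:00–06:00, 09:00–09:45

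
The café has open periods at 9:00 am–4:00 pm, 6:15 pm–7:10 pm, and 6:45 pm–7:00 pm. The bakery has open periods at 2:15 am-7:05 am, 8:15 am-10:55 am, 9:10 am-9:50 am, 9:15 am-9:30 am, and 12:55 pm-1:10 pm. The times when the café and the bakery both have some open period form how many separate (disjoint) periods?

2

First set merges to 9:00 am–4:00 pm, 6:15 pm–7:10 pm.
Second set merges to 2:15 am–7:05 am, 8:15 am–10:55 am, 12:55 pm–1:10 pm.
A ∩ B = 9:00 am–10:55 am, 12:55 pm–1:10 pm.
That is 2 disjoint pieces.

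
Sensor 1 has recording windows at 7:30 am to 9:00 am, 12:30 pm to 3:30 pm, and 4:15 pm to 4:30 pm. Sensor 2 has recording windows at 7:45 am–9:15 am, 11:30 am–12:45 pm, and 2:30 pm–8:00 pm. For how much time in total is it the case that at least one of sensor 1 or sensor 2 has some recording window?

10 h 15 min

A ∪ B = 7:30 am–9:15 am, 11:30 am–8:00 pm.
Total: 1 h 45 min + 8 h 30 min = 10 h 15 min.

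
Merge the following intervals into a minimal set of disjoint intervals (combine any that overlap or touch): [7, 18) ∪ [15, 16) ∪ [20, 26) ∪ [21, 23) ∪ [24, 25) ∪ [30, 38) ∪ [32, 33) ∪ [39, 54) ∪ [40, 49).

[7, 18) ∪ [20, 26) ∪ [30, 38) ∪ [39, 54)

[15, 16) overlaps/touches [7, 18) → extend to [7, 18).
[20, 26) is disjoint → start new block.
[21, 23) overlaps/touches [20, 26) → extend to [20, 26).
[24, 25) overlaps/touches [20, 26) → extend to [20, 26).
[30, 38) is disjoint → start new block.
[32, 33) overlaps/touches [30, 38) → extend to [30, 38).
[39, 54) is disjoint → start new block.
[40, 49) overlaps/touches [39, 54) → extend to [39, 54).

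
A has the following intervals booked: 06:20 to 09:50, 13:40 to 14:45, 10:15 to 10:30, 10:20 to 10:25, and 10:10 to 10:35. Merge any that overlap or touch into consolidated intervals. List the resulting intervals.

Sort by start: 06:20–09:50, 10:10–10:35, 10:15–10:30, 10:20–10:25, 13:40–14:45.
10:10–10:35 is disjoint → start new block.
10:15–10:30 overlaps/touches 10:10–10:35 → extend to 10:10–10:35.
10:20–10:25 overlaps/touches 10:10–10:35 → extend to 10:10–10:35.
13:40–14:45 is disjoint → start new block.

06:20–09:50, 10:10–10:35, 13:40–14:45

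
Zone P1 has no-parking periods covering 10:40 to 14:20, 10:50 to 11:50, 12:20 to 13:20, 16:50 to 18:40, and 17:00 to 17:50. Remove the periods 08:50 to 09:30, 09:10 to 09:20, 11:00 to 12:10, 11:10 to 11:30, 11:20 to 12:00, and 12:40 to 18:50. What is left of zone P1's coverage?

10:40–11:00, 12:10–12:40

First set merges to 10:40–14:20, 16:50–18:40.
Second set merges to 08:50–09:30, 11:00–12:10, 12:40–18:50.
10:40–14:20 \ B = 10:40–11:00, 12:10–12:40.
16:50–18:40: entirely removed.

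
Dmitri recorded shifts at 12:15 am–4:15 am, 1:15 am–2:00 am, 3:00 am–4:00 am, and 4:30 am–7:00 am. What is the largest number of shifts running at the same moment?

2

Sweep endpoints in order; track running count of active intervals.
Peak of 2 reached at 1:15 am.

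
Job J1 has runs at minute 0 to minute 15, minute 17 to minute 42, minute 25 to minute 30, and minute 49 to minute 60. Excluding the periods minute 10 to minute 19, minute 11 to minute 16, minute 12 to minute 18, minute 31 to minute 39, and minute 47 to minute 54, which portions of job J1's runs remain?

A, merged: minute 0 to minute 15, minute 17 to minute 42, minute 49 to minute 60.
B, merged: minute 10 to minute 19, minute 31 to minute 39, minute 47 to minute 54.
minute 0 to minute 15 \ B = minute 0 to minute 10.
minute 17 to minute 42 \ B = minute 19 to minute 31, minute 39 to minute 42.
minute 49 to minute 60 \ B = minute 54 to minute 60.

minute 0 to minute 10, minute 19 to minute 31, minute 39 to minute 42, minute 54 to minute 60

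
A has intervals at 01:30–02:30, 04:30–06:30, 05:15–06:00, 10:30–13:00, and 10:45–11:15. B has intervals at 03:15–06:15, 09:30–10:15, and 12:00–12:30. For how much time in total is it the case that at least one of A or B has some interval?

7 h 30 min

A, merged: 01:30–02:30, 04:30–06:30, 10:30–13:00.
A ∪ B = 01:30–02:30, 03:15–06:30, 09:30–10:15, 10:30–13:00.
Total: 1 h + 3 h 15 min + 45 min + 2 h 30 min = 7 h 30 min.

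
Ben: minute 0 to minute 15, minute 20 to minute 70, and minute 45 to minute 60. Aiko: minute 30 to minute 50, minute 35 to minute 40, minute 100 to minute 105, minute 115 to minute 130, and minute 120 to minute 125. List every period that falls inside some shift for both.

minute 30 to minute 50

Merge the first list: minute 0 to minute 15, minute 20 to minute 70.
Merge the second list: minute 30 to minute 50, minute 100 to minute 105, minute 115 to minute 130.
minute 0 to minute 15: no overlap with the second set.
minute 20 to minute 70 meets the second set on minute 30 to minute 50.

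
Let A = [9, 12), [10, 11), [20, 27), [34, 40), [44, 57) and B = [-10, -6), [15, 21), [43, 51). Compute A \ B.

First set merges to [9, 12), [20, 27), [34, 40), [44, 57).
[9, 12): nothing removed.
[20, 27) \ B = [21, 27).
[34, 40): nothing removed.
[44, 57) \ B = [51, 57).

[9, 12) ∪ [21, 27) ∪ [34, 40) ∪ [51, 57)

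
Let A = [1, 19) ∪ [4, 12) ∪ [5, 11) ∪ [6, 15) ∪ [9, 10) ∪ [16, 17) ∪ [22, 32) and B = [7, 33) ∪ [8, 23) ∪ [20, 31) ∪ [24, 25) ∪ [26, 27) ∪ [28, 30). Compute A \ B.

Merge the first list: [1, 19), [22, 32).
Merge the second list: [7, 33).
[1, 19) with B removed leaves [1, 7).
[22, 32) lies entirely inside B → drops out.

[1, 7)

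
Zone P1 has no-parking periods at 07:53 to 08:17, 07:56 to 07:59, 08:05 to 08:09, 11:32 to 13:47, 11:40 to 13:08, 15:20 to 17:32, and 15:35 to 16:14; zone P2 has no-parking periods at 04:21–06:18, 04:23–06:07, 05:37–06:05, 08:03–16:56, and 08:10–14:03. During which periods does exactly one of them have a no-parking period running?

04:21-06:18, 07:53-08:03, 08:17-11:32, 13:47-15:20, 16:56-17:32

Merge the first list: 07:53-08:17, 11:32-13:47, 15:20-17:32.
Merge the second list: 04:21-06:18, 08:03-16:56.
Only in the first: 07:53-08:03, 16:56-17:32.
Only in the second: 04:21-06:18, 08:17-11:32, 13:47-15:20.
Together these are the periods covered by exactly one.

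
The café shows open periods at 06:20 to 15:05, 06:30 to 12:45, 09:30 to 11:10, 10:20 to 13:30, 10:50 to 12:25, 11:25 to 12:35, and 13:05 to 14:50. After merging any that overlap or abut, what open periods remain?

06:20–15:05

06:30–12:45 overlaps/touches 06:20–15:05 → extend to 06:20–15:05.
09:30–11:10 overlaps/touches 06:20–15:05 → extend to 06:20–15:05.
10:20–13:30 overlaps/touches 06:20–15:05 → extend to 06:20–15:05.
10:50–12:25 overlaps/touches 06:20–15:05 → extend to 06:20–15:05.
11:25–12:35 overlaps/touches 06:20–15:05 → extend to 06:20–15:05.
13:05–14:50 overlaps/touches 06:20–15:05 → extend to 06:20–15:05.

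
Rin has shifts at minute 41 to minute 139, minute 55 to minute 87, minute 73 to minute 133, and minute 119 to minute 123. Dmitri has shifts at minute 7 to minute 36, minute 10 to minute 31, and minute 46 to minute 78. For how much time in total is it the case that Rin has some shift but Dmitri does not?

66 minutes

A, merged: minute 41 to minute 139.
B, merged: minute 7 to minute 36, minute 46 to minute 78.
A \ B = minute 41 to minute 46, minute 78 to minute 139.
Total: 5 minutes + 61 minutes = 66 minutes.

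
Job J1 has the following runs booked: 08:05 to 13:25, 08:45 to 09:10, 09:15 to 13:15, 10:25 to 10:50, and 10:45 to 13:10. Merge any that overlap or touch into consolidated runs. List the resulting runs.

08:45-09:10 overlaps/touches 08:05-13:25 → extend to 08:05-13:25.
09:15-13:15 overlaps/touches 08:05-13:25 → extend to 08:05-13:25.
10:25-10:50 overlaps/touches 08:05-13:25 → extend to 08:05-13:25.
10:45-13:10 overlaps/touches 08:05-13:25 → extend to 08:05-13:25.

08:05-13:25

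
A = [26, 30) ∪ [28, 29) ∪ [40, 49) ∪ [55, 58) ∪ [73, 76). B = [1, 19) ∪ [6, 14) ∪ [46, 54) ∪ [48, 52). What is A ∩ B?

[46, 49)

Merge the first list: [26, 30), [40, 49), [55, 58), [73, 76).
Merge the second list: [1, 19), [46, 54).
[26, 30) meets no B interval.
[40, 49) ∩ B → [46, 49).
[55, 58) meets no B interval.
[73, 76) meets no B interval.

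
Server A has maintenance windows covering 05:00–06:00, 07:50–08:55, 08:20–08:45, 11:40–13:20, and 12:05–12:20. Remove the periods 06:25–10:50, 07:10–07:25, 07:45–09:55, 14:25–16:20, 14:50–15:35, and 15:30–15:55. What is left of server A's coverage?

A, merged: 05:00–06:00, 07:50–08:55, 11:40–13:20.
B, merged: 06:25–10:50, 14:25–16:20.
05:00–06:00: nothing removed.
07:50–08:55: entirely removed.
11:40–13:20: nothing removed.

05:00–06:00, 11:40–13:20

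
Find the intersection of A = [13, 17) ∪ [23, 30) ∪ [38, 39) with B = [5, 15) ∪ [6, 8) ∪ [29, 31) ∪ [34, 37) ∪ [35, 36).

[13, 15) ∪ [29, 30)

B, merged: [5, 15), [29, 31), [34, 37).
[13, 17) overlaps B on [13, 15).
[23, 30) overlaps B on [29, 30).
[38, 39) falls entirely outside B.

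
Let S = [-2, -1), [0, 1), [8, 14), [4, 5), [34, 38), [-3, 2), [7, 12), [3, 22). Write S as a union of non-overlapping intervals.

Sort by start: [-3, 2), [-2, -1), [0, 1), [3, 22), [4, 5), [7, 12), [8, 14), [34, 38).
[-2, -1) overlaps/touches [-3, 2) → extend to [-3, 2).
[0, 1) overlaps/touches [-3, 2) → extend to [-3, 2).
[3, 22) is disjoint → start new block.
[4, 5) overlaps/touches [3, 22) → extend to [3, 22).
[7, 12) overlaps/touches [3, 22) → extend to [3, 22).
[8, 14) overlaps/touches [3, 22) → extend to [3, 22).
[34, 38) is disjoint → start new block.

[-3, 2) ∪ [3, 22) ∪ [34, 38)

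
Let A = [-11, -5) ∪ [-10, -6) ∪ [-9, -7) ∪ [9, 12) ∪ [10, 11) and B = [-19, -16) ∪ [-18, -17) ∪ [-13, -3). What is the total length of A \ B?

A, merged: [-11, -5), [9, 12).
B, merged: [-19, -16), [-13, -3).
A \ B = [9, 12).
Total: 3.

3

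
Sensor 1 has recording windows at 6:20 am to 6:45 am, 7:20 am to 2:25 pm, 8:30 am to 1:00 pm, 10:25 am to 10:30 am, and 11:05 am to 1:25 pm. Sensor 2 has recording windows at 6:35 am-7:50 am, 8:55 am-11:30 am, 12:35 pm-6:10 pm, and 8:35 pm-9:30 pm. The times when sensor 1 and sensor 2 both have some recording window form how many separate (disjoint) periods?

4

A, merged: 6:20 am–6:45 am, 7:20 am–2:25 pm.
A ∩ B = 6:35 am–6:45 am, 7:20 am–7:50 am, 8:55 am–11:30 am, 12:35 pm–2:25 pm.
That is 4 disjoint pieces.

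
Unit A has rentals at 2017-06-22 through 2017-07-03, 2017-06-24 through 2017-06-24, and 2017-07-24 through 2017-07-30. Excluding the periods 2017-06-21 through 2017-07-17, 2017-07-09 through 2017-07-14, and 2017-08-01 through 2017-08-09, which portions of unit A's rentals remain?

2017-07-24 through 2017-07-30

First set merges to 2017-06-22 through 2017-07-03, 2017-07-24 through 2017-07-30.
Second set merges to 2017-06-21 through 2017-07-17, 2017-08-01 through 2017-08-09.
2017-06-22 through 2017-07-03: entirely removed.
2017-07-24 through 2017-07-30: nothing removed.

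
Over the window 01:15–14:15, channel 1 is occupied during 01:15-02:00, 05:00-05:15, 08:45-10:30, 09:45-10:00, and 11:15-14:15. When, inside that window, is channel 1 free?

02:00–05:00, 05:15–08:45, 10:30–11:15

The merged coverage is 01:15–02:00, 05:00–05:15, 08:45–10:30, 11:15–14:15.
Gaps within 01:15–14:15: 02:00–05:00, 05:15–08:45, 10:30–11:15.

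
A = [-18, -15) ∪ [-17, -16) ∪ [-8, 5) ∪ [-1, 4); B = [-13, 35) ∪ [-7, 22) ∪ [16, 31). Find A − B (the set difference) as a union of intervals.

A, merged: [-18, -15), [-8, 5).
B, merged: [-13, 35).
[-18, -15) is untouched.
[-8, 5) lies entirely inside B → drops out.

[-18, -15)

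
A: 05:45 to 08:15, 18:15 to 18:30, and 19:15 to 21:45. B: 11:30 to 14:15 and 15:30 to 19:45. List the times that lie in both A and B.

18:15–18:30, 19:15–19:45

05:45–08:15 falls entirely outside B.
18:15–18:30 overlaps B on 18:15–18:30.
19:15–21:45 overlaps B on 19:15–19:45.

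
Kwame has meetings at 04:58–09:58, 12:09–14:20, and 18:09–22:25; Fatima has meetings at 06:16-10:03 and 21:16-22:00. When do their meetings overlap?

06:16–09:58, 21:16–22:00

04:58–09:58 ∩ B → 06:16–09:58.
12:09–14:20 meets no B interval.
18:09–22:25 ∩ B → 21:16–22:00.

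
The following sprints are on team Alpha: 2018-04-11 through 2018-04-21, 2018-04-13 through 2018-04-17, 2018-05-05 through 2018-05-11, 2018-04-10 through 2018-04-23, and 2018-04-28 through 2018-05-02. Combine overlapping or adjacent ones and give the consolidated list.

Sort by start: 2018-04-10 through 2018-04-23, 2018-04-11 through 2018-04-21, 2018-04-13 through 2018-04-17, 2018-04-28 through 2018-05-02, 2018-05-05 through 2018-05-11.
2018-04-11 through 2018-04-21 overlaps/touches 2018-04-10 through 2018-04-23 → extend to 2018-04-10 through 2018-04-23.
2018-04-13 through 2018-04-17 overlaps/touches 2018-04-10 through 2018-04-23 → extend to 2018-04-10 through 2018-04-23.
2018-04-28 through 2018-05-02 is disjoint → start new block.
2018-05-05 through 2018-05-11 is disjoint → start new block.

2018-04-10 through 2018-04-23, 2018-04-28 through 2018-05-02, 2018-05-05 through 2018-05-11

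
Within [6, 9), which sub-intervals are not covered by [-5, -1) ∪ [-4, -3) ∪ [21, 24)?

The merged coverage is [-5, -1), [21, 24).
Uncovered inside [6, 9): [6, 9).

[6, 9)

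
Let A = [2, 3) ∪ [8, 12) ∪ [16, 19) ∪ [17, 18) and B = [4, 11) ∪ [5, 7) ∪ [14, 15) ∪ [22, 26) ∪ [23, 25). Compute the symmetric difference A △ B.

[2, 3) ∪ [4, 8) ∪ [11, 12) ∪ [14, 15) ∪ [16, 19) ∪ [22, 26)

A, merged: [2, 3), [8, 12), [16, 19).
B, merged: [4, 11), [14, 15), [22, 26).
Only in the first: [2, 3), [11, 12), [16, 19).
Only in the second: [4, 8), [14, 15), [22, 26).
Together these are the periods covered by exactly one.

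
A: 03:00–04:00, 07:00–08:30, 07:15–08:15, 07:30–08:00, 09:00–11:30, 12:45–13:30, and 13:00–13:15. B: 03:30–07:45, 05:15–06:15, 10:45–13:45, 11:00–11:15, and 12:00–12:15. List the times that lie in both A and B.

Merge the first list: 03:00–04:00, 07:00–08:30, 09:00–11:30, 12:45–13:30.
Merge the second list: 03:30–07:45, 10:45–13:45.
03:00–04:00 overlaps B on 03:30–04:00.
07:00–08:30 overlaps B on 07:00–07:45.
09:00–11:30 overlaps B on 10:45–11:30.
12:45–13:30 overlaps B on 12:45–13:30.

03:30–04:00, 07:00–07:45, 10:45–11:30, 12:45–13:30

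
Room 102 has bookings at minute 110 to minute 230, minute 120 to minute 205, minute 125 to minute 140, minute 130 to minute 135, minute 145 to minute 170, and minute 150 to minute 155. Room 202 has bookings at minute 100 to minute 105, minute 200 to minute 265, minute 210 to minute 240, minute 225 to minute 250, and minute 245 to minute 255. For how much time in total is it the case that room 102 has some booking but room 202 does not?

Merge the first list: minute 110 to minute 230.
Merge the second list: minute 100 to minute 105, minute 200 to minute 265.
A \ B = minute 110 to minute 200.
Total: 90 minutes.

90 minutes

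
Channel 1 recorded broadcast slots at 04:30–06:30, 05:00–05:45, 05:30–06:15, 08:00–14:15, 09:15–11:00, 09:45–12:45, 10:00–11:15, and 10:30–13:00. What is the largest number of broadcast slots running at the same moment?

5

Walk the sorted start/end points keeping a running depth.
The depth first hits 5 at 10:30.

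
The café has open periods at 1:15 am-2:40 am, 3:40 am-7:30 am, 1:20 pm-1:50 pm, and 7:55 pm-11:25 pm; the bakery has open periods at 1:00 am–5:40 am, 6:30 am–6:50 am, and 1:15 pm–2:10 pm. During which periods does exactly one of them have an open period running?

A \ B = 5:40 am–6:30 am, 6:50 am–7:30 am, 7:55 pm–11:25 pm.
B \ A = 1:00 am–1:15 am, 2:40 am–3:40 am, 1:15 pm–1:20 pm, 1:50 pm–2:10 pm.
Union of the two gives the symmetric difference.

1:00 am–1:15 am, 2:40 am–3:40 am, 5:40 am–6:30 am, 6:50 am–7:30 am, 1:15 pm–1:20 pm, 1:50 pm–2:10 pm, 7:55 pm–11:25 pm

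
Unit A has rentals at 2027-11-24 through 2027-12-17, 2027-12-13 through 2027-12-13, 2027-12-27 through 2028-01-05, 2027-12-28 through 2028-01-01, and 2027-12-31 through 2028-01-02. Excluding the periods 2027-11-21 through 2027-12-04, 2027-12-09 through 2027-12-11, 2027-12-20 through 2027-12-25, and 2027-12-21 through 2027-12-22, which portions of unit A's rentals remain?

Merge the first list: 2027-11-24 through 2027-12-17, 2027-12-27 through 2028-01-05.
Merge the second list: 2027-11-21 through 2027-12-04, 2027-12-09 through 2027-12-11, 2027-12-20 through 2027-12-25.
2027-11-24 through 2027-12-17 \ B = 2027-12-05 through 2027-12-08, 2027-12-12 through 2027-12-17.
2027-12-27 through 2028-01-05: nothing removed.

2027-12-05 through 2027-12-08, 2027-12-12 through 2027-12-17, 2027-12-27 through 2028-01-05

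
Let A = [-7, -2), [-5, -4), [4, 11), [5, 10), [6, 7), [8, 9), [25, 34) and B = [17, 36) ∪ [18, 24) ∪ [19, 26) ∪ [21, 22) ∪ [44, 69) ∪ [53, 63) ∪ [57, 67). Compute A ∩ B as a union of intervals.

A, merged: [-7, -2), [4, 11), [25, 34).
B, merged: [17, 36), [44, 69).
[-7, -2): no overlap with the second set.
[4, 11): no overlap with the second set.
[25, 34) meets the second set on [25, 34).

[25, 34)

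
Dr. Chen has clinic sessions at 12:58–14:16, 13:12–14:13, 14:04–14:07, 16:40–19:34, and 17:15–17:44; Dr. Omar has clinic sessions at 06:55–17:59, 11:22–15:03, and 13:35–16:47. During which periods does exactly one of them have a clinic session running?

06:55–12:58, 14:16–16:40, 17:59–19:34

Merge the first list: 12:58–14:16, 16:40–19:34.
Merge the second list: 06:55–17:59.
A \ B = 17:59–19:34.
B \ A = 06:55–12:58, 14:16–16:40.
Union of the two gives the symmetric difference.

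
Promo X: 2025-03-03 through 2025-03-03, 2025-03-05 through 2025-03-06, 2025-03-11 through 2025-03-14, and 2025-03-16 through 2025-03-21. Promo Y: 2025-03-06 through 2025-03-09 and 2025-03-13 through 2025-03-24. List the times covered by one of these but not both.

A \ B = 2025-03-03 through 2025-03-03, 2025-03-05 through 2025-03-05, 2025-03-11 through 2025-03-12.
B \ A = 2025-03-07 through 2025-03-09, 2025-03-15 through 2025-03-15, 2025-03-22 through 2025-03-24.
Union of the two gives the symmetric difference.

2025-03-03 through 2025-03-03, 2025-03-05 through 2025-03-05, 2025-03-07 through 2025-03-09, 2025-03-11 through 2025-03-12, 2025-03-15 through 2025-03-15, 2025-03-22 through 2025-03-24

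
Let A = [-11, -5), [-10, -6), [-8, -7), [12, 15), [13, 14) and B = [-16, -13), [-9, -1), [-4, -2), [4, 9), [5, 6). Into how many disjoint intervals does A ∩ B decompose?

1

A, merged: [-11, -5), [12, 15).
B, merged: [-16, -13), [-9, -1), [4, 9).
A ∩ B = [-9, -5).
That is 1 disjoint piece.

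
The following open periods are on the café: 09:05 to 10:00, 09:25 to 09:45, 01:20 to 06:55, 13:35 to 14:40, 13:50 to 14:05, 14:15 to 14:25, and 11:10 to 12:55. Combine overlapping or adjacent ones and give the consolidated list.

Sort by start: 01:20-06:55, 09:05-10:00, 09:25-09:45, 11:10-12:55, 13:35-14:40, 13:50-14:05, 14:15-14:25.
09:05-10:00 is disjoint → start new block.
09:25-09:45 overlaps/touches 09:05-10:00 → extend to 09:05-10:00.
11:10-12:55 is disjoint → start new block.
13:35-14:40 is disjoint → start new block.
13:50-14:05 overlaps/touches 13:35-14:40 → extend to 13:35-14:40.
14:15-14:25 overlaps/touches 13:35-14:40 → extend to 13:35-14:40.

01:20-06:55, 09:05-10:00, 11:10-12:55, 13:35-14:40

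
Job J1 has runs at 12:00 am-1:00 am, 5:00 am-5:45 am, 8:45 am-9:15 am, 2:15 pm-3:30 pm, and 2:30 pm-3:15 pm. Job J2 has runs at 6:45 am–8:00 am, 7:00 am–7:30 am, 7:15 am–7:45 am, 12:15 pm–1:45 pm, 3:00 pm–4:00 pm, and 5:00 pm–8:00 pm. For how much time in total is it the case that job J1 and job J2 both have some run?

30 min

Merge the first list: 12:00 am–1:00 am, 5:00 am–5:45 am, 8:45 am–9:15 am, 2:15 pm–3:30 pm.
Merge the second list: 6:45 am–8:00 am, 12:15 pm–1:45 pm, 3:00 pm–4:00 pm, 5:00 pm–8:00 pm.
A ∩ B = 3:00 pm–3:30 pm.
Total: 30 min.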